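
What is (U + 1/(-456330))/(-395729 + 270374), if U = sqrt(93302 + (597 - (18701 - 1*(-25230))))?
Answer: 1/57203247150 - 4*sqrt(347)/41785 ≈ -0.0017832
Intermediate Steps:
U = 12*sqrt(347) (U = sqrt(93302 + (597 - (18701 + 25230))) = sqrt(93302 + (597 - 1*43931)) = sqrt(93302 + (597 - 43931)) = sqrt(93302 - 43334) = sqrt(49968) = 12*sqrt(347) ≈ 223.54)
(U + 1/(-456330))/(-395729 + 270374) = (12*sqrt(347) + 1/(-456330))/(-395729 + 270374) = (12*sqrt(347) - 1/456330)/(-125355) = (-1/456330 + 12*sqrt(347))*(-1/125355) = 1/57203247150 - 4*sqrt(347)/41785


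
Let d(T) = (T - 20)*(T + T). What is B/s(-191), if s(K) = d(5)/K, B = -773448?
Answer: -24621428/25 ≈ -9.8486e+5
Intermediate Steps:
d(T) = 2*T*(-20 + T) (d(T) = (-20 + T)*(2*T) = 2*T*(-20 + T))
s(K) = -150/K (s(K) = (2*5*(-20 + 5))/K = (2*5*(-15))/K = -150/K)
B/s(-191) = -773448/((-150/(-191))) = -773448/((-150*(-1/191))) = -773448/150/191 = -773448*191/150 = -24621428/25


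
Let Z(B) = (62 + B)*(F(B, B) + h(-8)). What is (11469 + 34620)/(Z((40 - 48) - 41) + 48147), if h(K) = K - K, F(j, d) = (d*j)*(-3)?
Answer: -15363/15164 ≈ -1.0131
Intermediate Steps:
F(j, d) = -3*d*j
h(K) = 0
Z(B) = -3*B**2*(62 + B) (Z(B) = (62 + B)*(-3*B*B + 0) = (62 + B)*(-3*B**2 + 0) = (62 + B)*(-3*B**2) = -3*B**2*(62 + B))
(11469 + 34620)/(Z((40 - 48) - 41) + 48147) = (11469 + 34620)/(3*((40 - 48) - 41)**2*(-62 - ((40 - 48) - 41)) + 48147) = 46089/(3*(-8 - 41)**2*(-62 - (-8 - 41)) + 48147) = 46089/(3*(-49)**2*(-62 - 1*(-49)) + 48147) = 46089/(3*2401*(-62 + 49) + 48147) = 46089/(3*2401*(-13) + 48147) = 46089/(-93639 + 48147) = 46089/(-45492) = 46089*(-1/45492) = -15363/15164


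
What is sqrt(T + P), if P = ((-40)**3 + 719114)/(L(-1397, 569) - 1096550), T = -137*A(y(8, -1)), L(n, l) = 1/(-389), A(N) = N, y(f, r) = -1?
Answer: sqrt(24818677172636680891)/426557951 ≈ 11.679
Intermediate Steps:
L(n, l) = -1/389
T = 137 (T = -137*(-1) = 137)
P = -254839346/426557951 (P = ((-40)**3 + 719114)/(-1/389 - 1096550) = (-64000 + 719114)/(-426557951/389) = 655114*(-389/426557951) = -254839346/426557951 ≈ -0.59743)
sqrt(T + P) = sqrt(137 - 254839346/426557951) = sqrt(58183599941/426557951) = sqrt(24818677172636680891)/426557951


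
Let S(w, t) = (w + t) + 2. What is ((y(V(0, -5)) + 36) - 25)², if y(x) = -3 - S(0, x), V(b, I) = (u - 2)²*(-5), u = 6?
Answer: 7396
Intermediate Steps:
S(w, t) = 2 + t + w (S(w, t) = (t + w) + 2 = 2 + t + w)
V(b, I) = -80 (V(b, I) = (6 - 2)²*(-5) = 4²*(-5) = 16*(-5) = -80)
y(x) = -5 - x (y(x) = -3 - (2 + x + 0) = -3 - (2 + x) = -3 + (-2 - x) = -5 - x)
((y(V(0, -5)) + 36) - 25)² = (((-5 - 1*(-80)) + 36) - 25)² = (((-5 + 80) + 36) - 25)² = ((75 + 36) - 25)² = (111 - 25)² = 86² = 7396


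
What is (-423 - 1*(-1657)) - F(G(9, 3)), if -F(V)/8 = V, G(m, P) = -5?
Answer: 1194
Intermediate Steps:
F(V) = -8*V
(-423 - 1*(-1657)) - F(G(9, 3)) = (-423 - 1*(-1657)) - (-8)*(-5) = (-423 + 1657) - 1*40 = 1234 - 40 = 1194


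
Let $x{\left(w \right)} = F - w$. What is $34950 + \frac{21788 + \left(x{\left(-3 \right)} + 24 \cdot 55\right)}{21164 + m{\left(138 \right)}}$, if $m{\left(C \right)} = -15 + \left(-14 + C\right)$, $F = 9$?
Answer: $\frac{743514470}{21273} \approx 34951.0$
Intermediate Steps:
$x{\left(w \right)} = 9 - w$
$m{\left(C \right)} = -29 + C$
$34950 + \frac{21788 + \left(x{\left(-3 \right)} + 24 \cdot 55\right)}{21164 + m{\left(138 \right)}} = 34950 + \frac{21788 + \left(\left(9 - -3\right) + 24 \cdot 55\right)}{21164 + \left(-29 + 138\right)} = 34950 + \frac{21788 + \left(\left(9 + 3\right) + 1320\right)}{21164 + 109} = 34950 + \frac{21788 + \left(12 + 1320\right)}{21273} = 34950 + \left(21788 + 1332\right) \frac{1}{21273} = 34950 + 23120 \cdot \frac{1}{21273} = 34950 + \frac{23120}{21273} = \frac{743514470}{21273}$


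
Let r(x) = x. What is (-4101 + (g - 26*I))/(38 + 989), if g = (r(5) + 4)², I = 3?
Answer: -4098/1027 ≈ -3.9903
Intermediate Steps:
g = 81 (g = (5 + 4)² = 9² = 81)
(-4101 + (g - 26*I))/(38 + 989) = (-4101 + (81 - 26*3))/(38 + 989) = (-4101 + (81 - 78))/1027 = (-4101 + 3)*(1/1027) = -4098*1/1027 = -4098/1027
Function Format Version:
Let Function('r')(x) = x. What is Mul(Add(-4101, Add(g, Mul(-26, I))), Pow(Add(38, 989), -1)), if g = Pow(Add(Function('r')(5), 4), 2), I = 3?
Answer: Rational(-4098, 1027) ≈ -3.9903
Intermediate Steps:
g = 81 (g = Pow(Add(5, 4), 2) = Pow(9, 2) = 81)
Mul(Add(-4101, Add(g, Mul(-26, I))), Pow(Add(38, 989), -1)) = Mul(Add(-4101, Add(81, Mul(-26, 3))), Pow(Add(38, 989), -1)) = Mul(Add(-4101, Add(81, -78)), Pow(1027, -1)) = Mul(Add(-4101, 3), Rational(1, 1027)) = Mul(-4098, Rational(1, 1027)) = Rational(-4098, 1027)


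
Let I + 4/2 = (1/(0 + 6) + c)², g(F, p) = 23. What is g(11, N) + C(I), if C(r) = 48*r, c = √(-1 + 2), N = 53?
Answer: -23/3 ≈ -7.6667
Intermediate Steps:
c = 1 (c = √1 = 1)
I = -23/36 (I = -2 + (1/(0 + 6) + 1)² = -2 + (1/6 + 1)² = -2 + (⅙ + 1)² = -2 + (7/6)² = -2 + 49/36 = -23/36 ≈ -0.63889)
g(11, N) + C(I) = 23 + 48*(-23/36) = 23 - 92/3 = -23/3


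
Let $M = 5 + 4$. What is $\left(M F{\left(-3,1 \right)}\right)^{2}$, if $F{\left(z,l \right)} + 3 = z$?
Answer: $2916$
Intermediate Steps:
$F{\left(z,l \right)} = -3 + z$
$M = 9$
$\left(M F{\left(-3,1 \right)}\right)^{2} = \left(9 \left(-3 - 3\right)\right)^{2} = \left(9 \left(-6\right)\right)^{2} = \left(-54\right)^{2} = 2916$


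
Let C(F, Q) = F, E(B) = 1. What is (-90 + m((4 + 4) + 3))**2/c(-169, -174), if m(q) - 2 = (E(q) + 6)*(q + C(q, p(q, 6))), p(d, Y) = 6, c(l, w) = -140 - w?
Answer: 2178/17 ≈ 128.12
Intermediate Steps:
m(q) = 2 + 14*q (m(q) = 2 + (1 + 6)*(q + q) = 2 + 7*(2*q) = 2 + 14*q)
(-90 + m((4 + 4) + 3))**2/c(-169, -174) = (-90 + (2 + 14*((4 + 4) + 3)))**2/(-140 - 1*(-174)) = (-90 + (2 + 14*(8 + 3)))**2/(-140 + 174) = (-90 + (2 + 14*11))**2/34 = (-90 + (2 + 154))**2*(1/34) = (-90 + 156)**2*(1/34) = 66**2*(1/34) = 4356*(1/34) = 2178/17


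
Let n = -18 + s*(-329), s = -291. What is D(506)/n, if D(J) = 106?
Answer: 106/95721 ≈ 0.0011074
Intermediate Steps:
n = 95721 (n = -18 - 291*(-329) = -18 + 95739 = 95721)
D(506)/n = 106/95721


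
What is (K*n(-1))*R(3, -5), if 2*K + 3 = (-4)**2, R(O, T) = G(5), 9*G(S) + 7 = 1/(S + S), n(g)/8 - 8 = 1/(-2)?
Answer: -299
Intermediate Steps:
n(g) = 60 (n(g) = 64 + 8/(-2) = 64 + 8*(-1/2) = 64 - 4 = 60)
G(S) = -7/9 + 1/(18*S) (G(S) = -7/9 + 1/(9*(S + S)) = -7/9 + 1/(9*((2*S))) = -7/9 + (1/(2*S))/9 = -7/9 + 1/(18*S))
R(O, T) = -23/30 (R(O, T) = (1/18)*(1 - 14*5)/5 = (1/18)*(1/5)*(1 - 70) = (1/18)*(1/5)*(-69) = -23/30)
K = 13/2 (K = -3/2 + (1/2)*(-4)**2 = -3/2 + (1/2)*16 = -3/2 + 8 = 13/2 ≈ 6.5000)
(K*n(-1))*R(3, -5) = ((13/2)*60)*(-23/30) = 390*(-23/30) = -299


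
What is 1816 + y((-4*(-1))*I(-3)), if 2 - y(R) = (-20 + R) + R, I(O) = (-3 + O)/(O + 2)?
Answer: 1790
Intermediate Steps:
I(O) = (-3 + O)/(2 + O)
y(R) = 22 - 2*R (y(R) = 2 - ((-20 + R) + R) = 2 - (-20 + 2*R) = 2 + (20 - 2*R) = 22 - 2*R)
1816 + y((-4*(-1))*I(-3)) = 1816 + (22 - 2*(-4*(-1))*(-3 - 3)/(2 - 3)) = 1816 + (22 - 8*-6/(-1)) = 1816 + (22 - 8*(-1*(-6))) = 1816 + (22 - 8*6) = 1816 + (22 - 2*24) = 1816 + (22 - 48) = 1816 - 26 = 1790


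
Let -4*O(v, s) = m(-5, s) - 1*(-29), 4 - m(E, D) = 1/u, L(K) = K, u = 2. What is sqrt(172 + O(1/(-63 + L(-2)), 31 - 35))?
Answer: sqrt(2622)/4 ≈ 12.801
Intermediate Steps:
m(E, D) = 7/2 (m(E, D) = 4 - 1/2 = 7/2)
O(v, s) = -65/8 (O(v, s) = -(7/2 - 1*(-29))/4 = -(7/2 + 29)/4 = -1/4*65/2 = -65/8)
sqrt(172 + O(1/(-63 + L(-2)), 31 - 35)) = sqrt(172 - 65/8) = sqrt(1311/8) = sqrt(2622)/4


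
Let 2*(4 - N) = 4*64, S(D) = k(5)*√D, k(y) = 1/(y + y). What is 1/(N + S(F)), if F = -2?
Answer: -6200/768801 - 5*I*√2/768801 ≈ -0.0080645 - 9.1975e-6*I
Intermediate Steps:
k(y) = 1/(2*y)
S(D) = √D/10 (S(D) = ((½)/5)*√D = ((½)*(⅕))*√D = √D/10)
N = -124 (N = 4 - 2*64 = 4 - ½*256 = 4 - 128 = -124)
1/(N + S(F)) = 1/(-124 + √(-2)/10) = 1/(-124 + (I*√2)/10) = 1/(-124 + I*√2/10)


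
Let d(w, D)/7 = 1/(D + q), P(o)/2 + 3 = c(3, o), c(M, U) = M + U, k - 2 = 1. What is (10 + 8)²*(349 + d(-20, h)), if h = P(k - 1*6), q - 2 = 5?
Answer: 115344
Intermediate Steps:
k = 3 (k = 2 + 1 = 3)
q = 7 (q = 2 + 5 = 7)
P(o) = 2*o (P(o) = -6 + 2*(3 + o) = -6 + (6 + 2*o) = 2*o)
h = -6 (h = 2*(3 - 1*6) = 2*(3 - 6) = 2*(-3) = -6)
d(w, D) = 7/(7 + D) (d(w, D) = 7/(D + 7) = 7/(7 + D))
(10 + 8)²*(349 + d(-20, h)) = (10 + 8)²*(349 + 7/(7 - 6)) = 18²*(349 + 7/1) = 324*(349 + 7*1) = 324*(349 + 7) = 324*356 = 115344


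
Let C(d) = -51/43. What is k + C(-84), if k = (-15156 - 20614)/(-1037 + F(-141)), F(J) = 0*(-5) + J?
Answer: 739016/25327 ≈ 29.179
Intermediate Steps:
F(J) = J (F(J) = 0 + J = J)
C(d) = -51/43 (C(d) = -51*1/43 = -51/43)
k = 17885/589 (k = (-15156 - 20614)/(-1037 - 141) = -35770/(-1178) = -35770*(-1/1178) = 17885/589 ≈ 30.365)
k + C(-84) = 17885/589 - 51/43 = 739016/25327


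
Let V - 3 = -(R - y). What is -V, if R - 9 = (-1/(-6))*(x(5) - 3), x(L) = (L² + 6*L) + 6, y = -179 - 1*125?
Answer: 959/3 ≈ 319.67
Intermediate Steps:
y = -304 (y = -179 - 125 = -304)
x(L) = 6 + L² + 6*L
R = 56/3 (R = 9 + (-1/(-6))*((6 + 5² + 6*5) - 3) = 9 + (-1*(-⅙))*((6 + 25 + 30) - 3) = 9 + (61 - 3)/6 = 9 + (⅙)*58 = 9 + 29/3 = 56/3 ≈ 18.667)
V = -959/3 (V = 3 - (56/3 - 1*(-304)) = 3 - (56/3 + 304) = 3 - 1*968/3 = 3 - 968/3 = -959/3 ≈ -319.67)
-V = -1*(-959/3) = 959/3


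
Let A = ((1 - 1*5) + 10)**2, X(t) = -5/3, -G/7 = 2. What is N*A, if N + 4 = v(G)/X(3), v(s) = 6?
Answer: -1368/5 ≈ -273.60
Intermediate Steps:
G = -14 (G = -7*2 = -14)
X(t) = -5/3 (X(t) = -5*1/3 = -5/3)
N = -38/5 (N = -4 + 6/(-5/3) = -4 + 6*(-3/5) = -4 - 18/5 = -38/5 ≈ -7.6000)
A = 36 (A = ((1 - 5) + 10)**2 = (-4 + 10)**2 = 6**2 = 36)
N*A = -38/5*36 = -1368/5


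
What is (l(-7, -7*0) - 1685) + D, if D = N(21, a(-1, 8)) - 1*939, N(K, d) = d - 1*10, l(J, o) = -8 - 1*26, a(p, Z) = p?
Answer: -2669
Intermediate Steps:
l(J, o) = -34 (l(J, o) = -8 - 26 = -34)
N(K, d) = -10 + d (N(K, d) = d - 10 = -10 + d)
D = -950 (D = (-10 - 1) - 1*939 = -11 - 939 = -950)
(l(-7, -7*0) - 1685) + D = (-34 - 1685) - 950 = -1719 - 950 = -2669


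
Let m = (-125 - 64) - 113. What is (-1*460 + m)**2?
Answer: 580644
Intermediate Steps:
m = -302 (m = -189 - 113 = -302)
(-1*460 + m)**2 = (-1*460 - 302)**2 = (-460 - 302)**2 = (-762)**2 = 580644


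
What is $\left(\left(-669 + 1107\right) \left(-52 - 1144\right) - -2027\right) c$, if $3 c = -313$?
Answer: $\frac{163329973}{3} \approx 5.4443 \cdot 10^{7}$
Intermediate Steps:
$c = - \frac{313}{3}$ ($c = \frac{1}{3} \left(-313\right) = - \frac{313}{3} \approx -104.33$)
$\left(\left(-669 + 1107\right) \left(-52 - 1144\right) - -2027\right) c = \left(\left(-669 + 1107\right) \left(-52 - 1144\right) - -2027\right) \left(- \frac{313}{3}\right) = \left(438 \left(-1196\right) + 2027\right) \left(- \frac{313}{3}\right) = \left(-523848 + 2027\right) \left(- \frac{313}{3}\right) = \left(-521821\right) \left(- \frac{313}{3}\right) = \frac{163329973}{3}$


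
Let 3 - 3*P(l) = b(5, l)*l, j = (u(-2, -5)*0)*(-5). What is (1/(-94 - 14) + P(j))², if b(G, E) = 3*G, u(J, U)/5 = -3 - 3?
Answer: 11449/11664 ≈ 0.98157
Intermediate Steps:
u(J, U) = -30 (u(J, U) = 5*(-3 - 3) = 5*(-6) = -30)
j = 0 (j = -30*0*(-5) = 0*(-5) = 0)
P(l) = 1 - 5*l (P(l) = 1 - 3*5*l/3 = 1 - 5*l)
(1/(-94 - 14) + P(j))² = (1/(-94 - 14) + (1 - 5*0))² = (1/(-108) + (1 + 0))² = (-1/108 + 1)² = (107/108)² = 11449/11664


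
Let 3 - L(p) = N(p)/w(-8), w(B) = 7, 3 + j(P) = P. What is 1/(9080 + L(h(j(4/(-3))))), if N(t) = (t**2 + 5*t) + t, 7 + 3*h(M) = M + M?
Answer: 81/735770 ≈ 0.00011009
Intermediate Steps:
j(P) = -3 + P
h(M) = -7/3 + 2*M/3 (h(M) = -7/3 + (M + M)/3 = -7/3 + (2*M)/3 = -7/3 + 2*M/3)
N(t) = t**2 + 6*t
L(p) = 3 - p*(6 + p)/7
1/(9080 + L(h(j(4/(-3))))) = 1/(9080 + (3 - (-7/3 + 2*(-3 + 4/(-3))/3)*(6 + (-7/3 + 2*(-3 + 4/(-3))/3))/7)) = 1/(9080 + (3 - (-7/3 + 2*(-3 + 4*(-1/3))/3)*(6 + (-7/3 + 2*(-3 + 4*(-1/3))/3))/7)) = 1/(9080 + (3 - (-7/3 + 2*(-3 - 4/3)/3)*(6 + (-7/3 + 2*(-3 - 4/3)/3))/7)) = 1/(9080 + (3 - (-7/3 + (2/3)*(-13/3))*(6 + (-7/3 + (2/3)*(-13/3)))/7)) = 1/(9080 + (3 - (-7/3 - 26/9)*(6 + (-7/3 - 26/9))/7)) = 1/(9080 + (3 - 1/7*(-47/9)*(6 - 47/9))) = 1/(9080 + (3 - 1/7*(-47/9)*7/9)) = 1/(9080 + (3 + 47/81)) = 1/(9080 + 290/81) = 1/(735770/81) = 81/735770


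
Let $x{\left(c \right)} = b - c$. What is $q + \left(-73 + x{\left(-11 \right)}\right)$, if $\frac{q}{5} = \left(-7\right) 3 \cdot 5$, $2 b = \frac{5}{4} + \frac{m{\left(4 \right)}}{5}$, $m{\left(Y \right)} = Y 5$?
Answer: $- \frac{4675}{8} \approx -584.38$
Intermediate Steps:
$m{\left(Y \right)} = 5 Y$
$b = \frac{21}{8}$ ($b = \frac{\frac{5}{4} + \frac{5 \cdot 4}{5}}{2} = \frac{5 \cdot \frac{1}{4} + 20 \cdot \frac{1}{5}}{2} = \frac{\frac{5}{4} + 4}{2} = \frac{1}{2} \cdot \frac{21}{4} = \frac{21}{8} \approx 2.625$)
$q = -525$ ($q = 5 \left(-7\right) 3 \cdot 5 = 5 \left(\left(-21\right) 5\right) = 5 \left(-105\right) = -525$)
$x{\left(c \right)} = \frac{21}{8} - c$
$q + \left(-73 + x{\left(-11 \right)}\right) = -525 + \left(-73 + \left(\frac{21}{8} - -11\right)\right) = -525 + \left(-73 + \left(\frac{21}{8} + 11\right)\right) = -525 + \left(-73 + \frac{109}{8}\right) = -525 - \frac{475}{8} = - \frac{4675}{8}$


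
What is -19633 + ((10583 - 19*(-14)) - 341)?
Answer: -9125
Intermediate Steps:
-19633 + ((10583 - 19*(-14)) - 341) = -19633 + ((10583 + 266) - 341) = -19633 + (10849 - 341) = -19633 + 10508 = -9125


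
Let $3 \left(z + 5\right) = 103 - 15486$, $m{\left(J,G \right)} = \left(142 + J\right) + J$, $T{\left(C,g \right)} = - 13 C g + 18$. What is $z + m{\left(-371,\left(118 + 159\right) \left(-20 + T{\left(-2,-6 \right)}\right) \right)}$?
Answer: $- \frac{17198}{3} \approx -5732.7$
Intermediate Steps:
$T{\left(C,g \right)} = 18 - 13 C g$ ($T{\left(C,g \right)} = - 13 C g + 18 = 18 - 13 C g$)
$m{\left(J,G \right)} = 142 + 2 J$
$z = - \frac{15398}{3}$ ($z = -5 + \frac{103 - 15486}{3} = -5 + \frac{1}{3} \left(-15383\right) = -5 - \frac{15383}{3} = - \frac{15398}{3} \approx -5132.7$)
$z + m{\left(-371,\left(118 + 159\right) \left(-20 + T{\left(-2,-6 \right)}\right) \right)} = - \frac{15398}{3} + \left(142 + 2 \left(-371\right)\right) = - \frac{15398}{3} + \left(142 - 742\right) = - \frac{15398}{3} - 600 = - \frac{17198}{3}$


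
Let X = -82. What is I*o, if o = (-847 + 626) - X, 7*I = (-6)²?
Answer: -5004/7 ≈ -714.86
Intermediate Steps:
I = 36/7 (I = (⅐)*(-6)² = (⅐)*36 = 36/7 ≈ 5.1429)
o = -139 (o = (-847 + 626) - 1*(-82) = -221 + 82 = -139)
I*o = (36/7)*(-139) = -5004/7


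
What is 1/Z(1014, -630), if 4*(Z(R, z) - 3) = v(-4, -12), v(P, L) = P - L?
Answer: ⅕ ≈ 0.20000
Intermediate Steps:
Z(R, z) = 5 (Z(R, z) = 3 + (-4 - 1*(-12))/4 = 3 + (-4 + 12)/4 = 3 + (¼)*8 = 3 + 2 = 5)
1/Z(1014, -630) = 1/5 = ⅕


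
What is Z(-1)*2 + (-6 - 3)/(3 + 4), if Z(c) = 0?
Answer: -9/7 ≈ -1.2857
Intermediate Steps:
Z(-1)*2 + (-6 - 3)/(3 + 4) = 0*2 + (-6 - 3)/(3 + 4) = 0 - 9/7 = -9/7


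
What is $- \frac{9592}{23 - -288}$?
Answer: $- \frac{9592}{311} \approx -30.842$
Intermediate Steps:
$- \frac{9592}{23 - -288} = - \frac{9592}{23 + 288} = - \frac{9592}{311}$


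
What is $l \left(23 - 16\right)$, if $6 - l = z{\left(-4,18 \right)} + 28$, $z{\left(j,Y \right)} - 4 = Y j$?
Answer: $322$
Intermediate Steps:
$z{\left(j,Y \right)} = 4 + Y j$
$l = 46$ ($l = 6 - \left(\left(4 + 18 \left(-4\right)\right) + 28\right) = 6 - \left(\left(4 - 72\right) + 28\right) = 6 - \left(-68 + 28\right) = 6 - -40 = 6 + 40 = 46$)
$l \left(23 - 16\right) = 46 \left(23 - 16\right) = 46 \cdot 7 = 322$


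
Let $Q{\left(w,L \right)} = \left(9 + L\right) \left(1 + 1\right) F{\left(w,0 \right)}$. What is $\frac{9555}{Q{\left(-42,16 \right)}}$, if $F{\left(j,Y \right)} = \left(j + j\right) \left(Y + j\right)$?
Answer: $\frac{13}{240} \approx 0.054167$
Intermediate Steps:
$F{\left(j,Y \right)} = 2 j \left(Y + j\right)$
$Q{\left(w,L \right)} = 2 w^{2} \left(18 + 2 L\right)$ ($Q{\left(w,L \right)} = \left(9 + L\right) \left(1 + 1\right) 2 w \left(0 + w\right) = \left(9 + L\right) 2 \cdot 2 w w = \left(18 + 2 L\right) 2 w^{2} = 2 w^{2} \left(18 + 2 L\right)$)
$\frac{9555}{Q{\left(-42,16 \right)}} = \frac{9555}{4 \left(-42\right)^{2} \left(9 + 16\right)} = \frac{9555}{4 \cdot 1764 \cdot 25} = \frac{9555}{176400} = 9555 \cdot \frac{1}{176400} = \frac{13}{240}$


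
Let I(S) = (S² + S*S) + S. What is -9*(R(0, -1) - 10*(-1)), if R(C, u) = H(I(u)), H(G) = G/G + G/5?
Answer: -504/5 ≈ -100.80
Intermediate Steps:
I(S) = S + 2*S² (I(S) = (S² + S²) + S = 2*S² + S = S + 2*S²)
H(G) = 1 + G/5 (H(G) = 1 + G*(⅕) = 1 + G/5)
R(C, u) = 1 + u*(1 + 2*u)/5 (R(C, u) = 1 + (u*(1 + 2*u))/5 = 1 + u*(1 + 2*u)/5)
-9*(R(0, -1) - 10*(-1)) = -9*((1 + (⅕)*(-1)*(1 + 2*(-1))) - 10*(-1)) = -9*((1 + (⅕)*(-1)*(1 - 2)) + 10) = -9*((1 + (⅕)*(-1)*(-1)) + 10) = -9*((1 + ⅕) + 10) = -9*(6/5 + 10) = -9*56/5 = -504/5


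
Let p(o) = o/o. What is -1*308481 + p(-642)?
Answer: -308480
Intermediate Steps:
p(o) = 1
-1*308481 + p(-642) = -1*308481 + 1 = -308481 + 1 = -308480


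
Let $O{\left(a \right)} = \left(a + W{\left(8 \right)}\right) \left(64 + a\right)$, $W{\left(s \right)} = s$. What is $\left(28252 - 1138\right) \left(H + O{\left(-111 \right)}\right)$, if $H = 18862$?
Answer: $642683142$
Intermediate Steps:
$O{\left(a \right)} = \left(8 + a\right) \left(64 + a\right)$ ($O{\left(a \right)} = \left(a + 8\right) \left(64 + a\right) = \left(8 + a\right) \left(64 + a\right)$)
$\left(28252 - 1138\right) \left(H + O{\left(-111 \right)}\right) = \left(28252 - 1138\right) \left(18862 + \left(512 + \left(-111\right)^{2} + 72 \left(-111\right)\right)\right) = 27114 \left(18862 + \left(512 + 12321 - 7992\right)\right) = 27114 \left(18862 + 4841\right) = 27114 \cdot 23703 = 642683142$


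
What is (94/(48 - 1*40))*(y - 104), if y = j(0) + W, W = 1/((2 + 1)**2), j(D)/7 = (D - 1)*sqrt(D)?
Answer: -43945/36 ≈ -1220.7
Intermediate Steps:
j(D) = 7*sqrt(D)*(-1 + D) (j(D) = 7*((D - 1)*sqrt(D)) = 7*((-1 + D)*sqrt(D)) = 7*(sqrt(D)*(-1 + D)) = 7*sqrt(D)*(-1 + D))
W = 1/9 (W = 1/(3**2) = 1/9 ≈ 0.11111)
y = 1/9 (y = 7*sqrt(0)*(-1 + 0) + 1/9 = 7*0*(-1) + 1/9 = 0 + 1/9 = 1/9 ≈ 0.11111)
(94/(48 - 1*40))*(y - 104) = (94/(48 - 1*40))*(1/9 - 104) = (94/(48 - 40))*(-935/9) = (94/8)*(-935/9) = (94*(1/8))*(-935/9) = (47/4)*(-935/9) = -43945/36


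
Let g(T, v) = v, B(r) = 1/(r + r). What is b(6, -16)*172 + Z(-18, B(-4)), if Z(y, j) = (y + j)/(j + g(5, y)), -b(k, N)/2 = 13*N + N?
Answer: 77057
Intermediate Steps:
B(r) = 1/(2*r)
b(k, N) = -28*N (b(k, N) = -2*(13*N + N) = -28*N)
Z(y, j) = 1 (Z(y, j) = (y + j)/(j + y) = (j + y)/(j + y) = 1)
b(6, -16)*172 + Z(-18, B(-4)) = -28*(-16)*172 + 1 = 448*172 + 1 = 77056 + 1 = 77057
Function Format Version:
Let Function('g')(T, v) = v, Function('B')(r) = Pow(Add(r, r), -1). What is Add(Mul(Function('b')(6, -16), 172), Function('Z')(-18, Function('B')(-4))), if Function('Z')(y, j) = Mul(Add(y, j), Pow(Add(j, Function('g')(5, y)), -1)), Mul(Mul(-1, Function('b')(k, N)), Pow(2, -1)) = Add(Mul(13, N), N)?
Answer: 77057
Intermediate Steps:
Function('B')(r) = Mul(Rational(1, 2), Pow(r, -1)) (Function('B')(r) = Pow(Mul(2, r), -1) = Mul(Rational(1, 2), Pow(r, -1)))
Function('b')(k, N) = Mul(-28, N) (Function('b')(k, N) = Mul(-2, Add(Mul(13, N), N)) = Mul(-2, Mul(14, N)) = Mul(-28, N))
Function('Z')(y, j) = 1 (Function('Z')(y, j) = Mul(Add(y, j), Pow(Add(j, y), -1)) = Mul(Add(j, y), Pow(Add(j, y), -1)) = 1)
Add(Mul(Function('b')(6, -16), 172), Function('Z')(-18, Function('B')(-4))) = Add(Mul(Mul(-28, -16), 172), 1) = Add(Mul(448, 172), 1) = Add(77056, 1) = 77057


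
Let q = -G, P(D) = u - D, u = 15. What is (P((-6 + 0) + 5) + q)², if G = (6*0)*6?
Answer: 256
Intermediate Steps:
P(D) = 15 - D
G = 0 (G = 0*6 = 0)
q = 0 (q = -1*0 = 0)
(P((-6 + 0) + 5) + q)² = ((15 - ((-6 + 0) + 5)) + 0)² = ((15 - (-6 + 5)) + 0)² = ((15 - 1*(-1)) + 0)² = ((15 + 1) + 0)² = (16 + 0)² = 16² = 256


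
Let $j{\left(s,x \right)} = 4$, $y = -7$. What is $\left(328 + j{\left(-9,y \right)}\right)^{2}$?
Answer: $110224$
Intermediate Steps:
$\left(328 + j{\left(-9,y \right)}\right)^{2} = \left(328 + 4\right)^{2} = 332^{2} = 110224$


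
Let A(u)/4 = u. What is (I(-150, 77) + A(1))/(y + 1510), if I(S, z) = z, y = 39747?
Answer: 81/41257 ≈ 0.0019633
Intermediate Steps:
A(u) = 4*u
(I(-150, 77) + A(1))/(y + 1510) = (77 + 4*1)/(39747 + 1510) = (77 + 4)/41257 = 81*(1/41257) = 81/41257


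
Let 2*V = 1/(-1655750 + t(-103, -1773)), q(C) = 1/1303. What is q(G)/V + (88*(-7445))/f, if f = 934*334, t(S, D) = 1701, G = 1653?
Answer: -258208673292/101619667 ≈ -2540.9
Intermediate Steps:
q(C) = 1/1303
f = 311956
V = -1/3308098 (V = 1/(2*(-1655750 + 1701)) = (½)/(-1654049) = (½)*(-1/1654049) = -1/3308098 ≈ -3.0229e-7)
q(G)/V + (88*(-7445))/f = 1/(1303*(-1/3308098)) + (88*(-7445))/311956 = (1/1303)*(-3308098) - 655160*1/311956 = -3308098/1303 - 163790/77989 = -258208673292/101619667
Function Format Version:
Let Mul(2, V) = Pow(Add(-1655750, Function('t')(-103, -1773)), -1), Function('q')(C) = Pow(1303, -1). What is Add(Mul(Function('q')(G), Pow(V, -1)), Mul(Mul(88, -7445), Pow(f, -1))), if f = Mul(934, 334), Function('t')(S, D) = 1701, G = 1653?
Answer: Rational(-258208673292, 101619667) ≈ -2540.9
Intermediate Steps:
Function('q')(C) = Rational(1, 1303)
f = 311956
V = Rational(-1, 3308098) (V = Mul(Rational(1, 2), Pow(Add(-1655750, 1701), -1)) = Mul(Rational(1, 2), Pow(-1654049, -1)) = Mul(Rational(1, 2), Rational(-1, 1654049)) = Rational(-1, 3308098) ≈ -3.0229e-7)
Add(Mul(Function('q')(G), Pow(V, -1)), Mul(Mul(88, -7445), Pow(f, -1))) = Add(Mul(Rational(1, 1303), Pow(Rational(-1, 3308098), -1)), Mul(Mul(88, -7445), Pow(311956, -1))) = Add(Mul(Rational(1, 1303), -3308098), Mul(-655160, Rational(1, 311956))) = Add(Rational(-3308098, 1303), Rational(-163790, 77989)) = Rational(-258208673292, 101619667)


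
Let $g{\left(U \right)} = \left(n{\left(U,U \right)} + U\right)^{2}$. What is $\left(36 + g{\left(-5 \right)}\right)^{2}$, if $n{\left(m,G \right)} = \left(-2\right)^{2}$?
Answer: $1369$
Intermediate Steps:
$n{\left(m,G \right)} = 4$
$g{\left(U \right)} = \left(4 + U\right)^{2}$
$\left(36 + g{\left(-5 \right)}\right)^{2} = \left(36 + \left(4 - 5\right)^{2}\right)^{2} = \left(36 + \left(-1\right)^{2}\right)^{2} = \left(36 + 1\right)^{2} = 37^{2} = 1369$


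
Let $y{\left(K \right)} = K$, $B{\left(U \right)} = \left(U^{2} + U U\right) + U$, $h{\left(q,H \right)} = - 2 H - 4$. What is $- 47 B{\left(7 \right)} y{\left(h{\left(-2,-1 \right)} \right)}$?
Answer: $9870$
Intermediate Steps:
$h{\left(q,H \right)} = -4 - 2 H$
$B{\left(U \right)} = U + 2 U^{2}$ ($B{\left(U \right)} = \left(U^{2} + U^{2}\right) + U = 2 U^{2} + U = U + 2 U^{2}$)
$- 47 B{\left(7 \right)} y{\left(h{\left(-2,-1 \right)} \right)} = - 47 \cdot 7 \left(1 + 2 \cdot 7\right) \left(-4 - -2\right) = - 47 \cdot 7 \left(1 + 14\right) \left(-4 + 2\right) = - 47 \cdot 7 \cdot 15 \left(-2\right) = \left(-47\right) 105 \left(-2\right) = \left(-4935\right) \left(-2\right) = 9870$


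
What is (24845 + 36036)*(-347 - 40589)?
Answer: -2492224616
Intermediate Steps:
(24845 + 36036)*(-347 - 40589) = 60881*(-40936) = -2492224616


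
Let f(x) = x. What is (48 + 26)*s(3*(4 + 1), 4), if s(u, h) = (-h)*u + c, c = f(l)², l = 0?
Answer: -4440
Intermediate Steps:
c = 0 (c = 0² = 0)
s(u, h) = -h*u (s(u, h) = (-h)*u + 0 = -h*u + 0 = -h*u)
(48 + 26)*s(3*(4 + 1), 4) = (48 + 26)*(-1*4*3*(4 + 1)) = 74*(-1*4*3*5) = 74*(-1*4*15) = 74*(-60) = -4440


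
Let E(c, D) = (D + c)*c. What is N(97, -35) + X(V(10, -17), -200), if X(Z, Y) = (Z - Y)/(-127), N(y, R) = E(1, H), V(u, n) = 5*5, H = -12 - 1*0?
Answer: -1622/127 ≈ -12.772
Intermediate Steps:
H = -12 (H = -12 + 0 = -12)
V(u, n) = 25
E(c, D) = c*(D + c)
N(y, R) = -11 (N(y, R) = 1*(-12 + 1) = 1*(-11) = -11)
X(Z, Y) = -Z/127 + Y/127 (X(Z, Y) = (Z - Y)*(-1/127) = -Z/127 + Y/127)
N(97, -35) + X(V(10, -17), -200) = -11 + (-1/127*25 + (1/127)*(-200)) = -11 + (-25/127 - 200/127) = -11 - 225/127 = -1622/127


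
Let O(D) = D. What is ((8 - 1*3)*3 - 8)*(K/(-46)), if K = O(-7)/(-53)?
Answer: -49/2438 ≈ -0.020098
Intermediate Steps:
K = 7/53 (K = -7/(-53) = -7*(-1/53) = 7/53 ≈ 0.13208)
((8 - 1*3)*3 - 8)*(K/(-46)) = ((8 - 1*3)*3 - 8)*((7/53)/(-46)) = ((8 - 3)*3 - 8)*((7/53)*(-1/46)) = (5*3 - 8)*(-7/2438) = (15 - 8)*(-7/2438) = 7*(-7/2438) = -49/2438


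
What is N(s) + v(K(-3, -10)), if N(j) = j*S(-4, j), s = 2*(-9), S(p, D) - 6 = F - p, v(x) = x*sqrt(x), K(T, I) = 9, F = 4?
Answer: -225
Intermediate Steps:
v(x) = x**(3/2)
S(p, D) = 10 - p (S(p, D) = 6 + (4 - p) = 10 - p)
s = -18
N(j) = 14*j (N(j) = j*(10 - 1*(-4)) = j*(10 + 4) = j*14 = 14*j)
N(s) + v(K(-3, -10)) = 14*(-18) + 9**(3/2) = -252 + 27 = -225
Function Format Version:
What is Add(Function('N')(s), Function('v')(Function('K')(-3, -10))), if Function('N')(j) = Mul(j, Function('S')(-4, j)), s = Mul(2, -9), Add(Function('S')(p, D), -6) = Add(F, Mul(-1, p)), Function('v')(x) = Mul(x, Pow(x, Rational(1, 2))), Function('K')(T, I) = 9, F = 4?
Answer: -225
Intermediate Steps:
Function('v')(x) = Pow(x, Rational(3, 2))
Function('S')(p, D) = Add(10, Mul(-1, p)) (Function('S')(p, D) = Add(6, Add(4, Mul(-1, p))) = Add(10, Mul(-1, p)))
s = -18
Function('N')(j) = Mul(14, j) (Function('N')(j) = Mul(j, Add(10, Mul(-1, -4))) = Mul(j, Add(10, 4)) = Mul(j, 14) = Mul(14, j))
Add(Function('N')(s), Function('v')(Function('K')(-3, -10))) = Add(Mul(14, -18), Pow(9, Rational(3, 2))) = Add(-252, 27) = -225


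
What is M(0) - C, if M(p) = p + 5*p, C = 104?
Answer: -104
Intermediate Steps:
M(p) = 6*p
M(0) - C = 6*0 - 1*104 = 0 - 104 = -104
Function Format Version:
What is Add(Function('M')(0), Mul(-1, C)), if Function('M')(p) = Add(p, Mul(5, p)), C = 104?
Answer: -104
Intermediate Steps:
Function('M')(p) = Mul(6, p)
Add(Function('M')(0), Mul(-1, C)) = Add(Mul(6, 0), Mul(-1, 104)) = Add(0, -104) = -104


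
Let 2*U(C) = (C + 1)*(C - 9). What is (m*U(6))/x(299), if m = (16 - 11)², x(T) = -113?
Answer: 525/226 ≈ 2.3230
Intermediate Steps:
U(C) = (1 + C)*(-9 + C)/2 (U(C) = ((C + 1)*(C - 9))/2 = ((1 + C)*(-9 + C))/2 = (1 + C)*(-9 + C)/2)
m = 25 (m = 5² = 25)
(m*U(6))/x(299) = (25*(-9/2 + (½)*6² - 4*6))/(-113) = (25*(-9/2 + (½)*36 - 24))*(-1/113) = (25*(-9/2 + 18 - 24))*(-1/113) = (25*(-21/2))*(-1/113) = -525/2*(-1/113) = 525/226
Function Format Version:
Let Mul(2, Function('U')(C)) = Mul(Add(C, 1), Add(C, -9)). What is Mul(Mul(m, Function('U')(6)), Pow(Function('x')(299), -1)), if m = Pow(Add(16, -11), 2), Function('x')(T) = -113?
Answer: Rational(525, 226) ≈ 2.3230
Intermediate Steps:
Function('U')(C) = Mul(Rational(1, 2), Add(1, C), Add(-9, C)) (Function('U')(C) = Mul(Rational(1, 2), Mul(Add(C, 1), Add(C, -9))) = Mul(Rational(1, 2), Mul(Add(1, C), Add(-9, C))) = Mul(Rational(1, 2), Add(1, C), Add(-9, C)))
m = 25 (m = Pow(5, 2) = 25)
Mul(Mul(m, Function('U')(6)), Pow(Function('x')(299), -1)) = Mul(Mul(25, Add(Rational(-9, 2), Mul(Rational(1, 2), Pow(6, 2)), Mul(-4, 6))), Pow(-113, -1)) = Mul(Mul(25, Add(Rational(-9, 2), Mul(Rational(1, 2), 36), -24)), Rational(-1, 113)) = Mul(Mul(25, Add(Rational(-9, 2), 18, -24)), Rational(-1, 113)) = Mul(Mul(25, Rational(-21, 2)), Rational(-1, 113)) = Mul(Rational(-525, 2), Rational(-1, 113)) = Rational(525, 226)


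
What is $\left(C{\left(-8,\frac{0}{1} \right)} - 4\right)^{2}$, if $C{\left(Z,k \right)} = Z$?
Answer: $144$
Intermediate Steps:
$\left(C{\left(-8,\frac{0}{1} \right)} - 4\right)^{2} = \left(-8 - 4\right)^{2} = \left(-12\right)^{2} = 144$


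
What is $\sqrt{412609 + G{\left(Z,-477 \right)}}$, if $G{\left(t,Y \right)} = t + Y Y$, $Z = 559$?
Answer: $\sqrt{640697} \approx 800.44$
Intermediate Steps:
$G{\left(t,Y \right)} = t + Y^{2}$
$\sqrt{412609 + G{\left(Z,-477 \right)}} = \sqrt{412609 + \left(559 + \left(-477\right)^{2}\right)} = \sqrt{412609 + \left(559 + 227529\right)} = \sqrt{412609 + 228088} = \sqrt{640697}$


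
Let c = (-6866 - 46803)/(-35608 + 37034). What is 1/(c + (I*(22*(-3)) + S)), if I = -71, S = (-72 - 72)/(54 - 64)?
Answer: 7130/33245507 ≈ 0.00021446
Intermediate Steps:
S = 72/5 (S = -144/(-10) = -144*(-⅒) = 72/5 ≈ 14.400)
c = -53669/1426 ≈ -37.636
1/(c + (I*(22*(-3)) + S)) = 1/(-53669/1426 + (-1562*(-3) + 72/5)) = 1/(-53669/1426 + (-71*(-66) + 72/5)) = 1/(-53669/1426 + (4686 + 72/5)) = 1/(-53669/1426 + 23502/5) = 1/(33245507/7130) = 7130/33245507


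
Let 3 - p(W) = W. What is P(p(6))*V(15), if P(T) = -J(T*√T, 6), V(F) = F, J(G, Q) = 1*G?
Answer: 45*I*√3 ≈ 77.942*I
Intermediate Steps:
J(G, Q) = G
p(W) = 3 - W
P(T) = -T^(3/2) (P(T) = -T*√T = -T^(3/2))
P(p(6))*V(15) = -(3 - 1*6)^(3/2)*15 = -(3 - 6)^(3/2)*15 = -(-3)^(3/2)*15 = -(-3)*I*√3*15 = (3*I*√3)*15 = 45*I*√3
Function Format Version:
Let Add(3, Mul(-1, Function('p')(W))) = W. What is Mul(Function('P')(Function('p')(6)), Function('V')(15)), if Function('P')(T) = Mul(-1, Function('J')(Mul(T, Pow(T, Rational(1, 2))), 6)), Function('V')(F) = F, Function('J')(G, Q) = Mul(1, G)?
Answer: Mul(45, I, Pow(3, Rational(1, 2))) ≈ Mul(77.942, I)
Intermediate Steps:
Function('J')(G, Q) = G
Function('p')(W) = Add(3, Mul(-1, W))
Function('P')(T) = Mul(-1, Pow(T, Rational(3, 2))) (Function('P')(T) = Mul(-1, Mul(T, Pow(T, Rational(1, 2)))) = Mul(-1, Pow(T, Rational(3, 2))))
Mul(Function('P')(Function('p')(6)), Function('V')(15)) = Mul(Mul(-1, Pow(Add(3, Mul(-1, 6)), Rational(3, 2))), 15) = Mul(Mul(-1, Pow(Add(3, -6), Rational(3, 2))), 15) = Mul(Mul(-1, Pow(-3, Rational(3, 2))), 15) = Mul(Mul(-1, Mul(-3, I, Pow(3, Rational(1, 2)))), 15) = Mul(Mul(3, I, Pow(3, Rational(1, 2))), 15) = Mul(45, I, Pow(3, Rational(1, 2)))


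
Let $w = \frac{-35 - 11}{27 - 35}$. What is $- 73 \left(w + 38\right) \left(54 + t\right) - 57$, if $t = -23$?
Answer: $- \frac{396253}{4} \approx -99063.0$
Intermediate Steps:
$w = \frac{23}{4}$ ($w = - \frac{46}{-8} = \left(-46\right) \left(- \frac{1}{8}\right) = \frac{23}{4} \approx 5.75$)
$- 73 \left(w + 38\right) \left(54 + t\right) - 57 = - 73 \left(\frac{23}{4} + 38\right) \left(54 - 23\right) - 57 = - 73 \cdot \frac{175}{4} \cdot 31 - 57 = \left(-73\right) \frac{5425}{4} - 57 = - \frac{396025}{4} - 57 = - \frac{396253}{4}$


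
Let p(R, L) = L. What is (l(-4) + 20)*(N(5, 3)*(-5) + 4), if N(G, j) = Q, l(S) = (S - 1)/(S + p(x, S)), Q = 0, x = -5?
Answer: 165/2 ≈ 82.500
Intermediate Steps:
l(S) = (-1 + S)/(2*S) (l(S) = (S - 1)/(S + S) = (-1 + S)/((2*S)) = (-1 + S)*(1/(2*S)) = (-1 + S)/(2*S))
N(G, j) = 0
(l(-4) + 20)*(N(5, 3)*(-5) + 4) = ((½)*(-1 - 4)/(-4) + 20)*(0*(-5) + 4) = ((½)*(-¼)*(-5) + 20)*(0 + 4) = (5/8 + 20)*4 = (165/8)*4 = 165/2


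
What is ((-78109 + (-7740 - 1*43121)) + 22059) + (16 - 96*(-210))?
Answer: -86735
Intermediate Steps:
((-78109 + (-7740 - 1*43121)) + 22059) + (16 - 96*(-210)) = ((-78109 + (-7740 - 43121)) + 22059) + (16 + 20160) = ((-78109 - 50861) + 22059) + 20176 = (-128970 + 22059) + 20176 = -106911 + 20176 = -86735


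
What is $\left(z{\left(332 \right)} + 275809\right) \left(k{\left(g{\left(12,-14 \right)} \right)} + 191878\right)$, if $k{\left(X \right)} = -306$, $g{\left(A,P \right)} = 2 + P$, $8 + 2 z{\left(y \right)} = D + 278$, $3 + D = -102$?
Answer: $52853086438$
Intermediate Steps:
$D = -105$ ($D = -3 - 102 = -105$)
$z{\left(y \right)} = \frac{165}{2}$ ($z{\left(y \right)} = -4 + \frac{-105 + 278}{2} = -4 + \frac{1}{2} \cdot 173 = -4 + \frac{173}{2} = \frac{165}{2}$)
$\left(z{\left(332 \right)} + 275809\right) \left(k{\left(g{\left(12,-14 \right)} \right)} + 191878\right) = \left(\frac{165}{2} + 275809\right) \left(-306 + 191878\right) = \frac{551783}{2} \cdot 191572 = 52853086438$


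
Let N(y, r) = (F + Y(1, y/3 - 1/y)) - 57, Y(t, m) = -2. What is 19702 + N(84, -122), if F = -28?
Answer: 19615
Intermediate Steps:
N(y, r) = -87 (N(y, r) = (-28 - 2) - 57 = -30 - 57 = -87)
19702 + N(84, -122) = 19702 - 87 = 19615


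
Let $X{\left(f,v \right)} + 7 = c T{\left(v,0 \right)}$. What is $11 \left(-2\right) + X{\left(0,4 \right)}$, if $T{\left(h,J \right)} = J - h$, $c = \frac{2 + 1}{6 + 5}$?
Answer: $- \frac{331}{11} \approx -30.091$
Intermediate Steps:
$c = \frac{3}{11} \approx 0.27273$
$X{\left(f,v \right)} = -7 - \frac{3 v}{11}$ ($X{\left(f,v \right)} = -7 + \frac{3 \left(0 - v\right)}{11} = -7 + \frac{3 \left(- v\right)}{11} = -7 - \frac{3 v}{11}$)
$11 \left(-2\right) + X{\left(0,4 \right)} = 11 \left(-2\right) - \frac{89}{11} = -22 - \frac{89}{11} = - \frac{331}{11}$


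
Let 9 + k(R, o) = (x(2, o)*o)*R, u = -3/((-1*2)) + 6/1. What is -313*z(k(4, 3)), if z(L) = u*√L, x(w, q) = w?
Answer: -4695*√15/2 ≈ -9091.8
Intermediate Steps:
u = 15/2 (u = -3/(-2) + 6*1 = -3*(-½) + 6 = 3/2 + 6 = 15/2 ≈ 7.5000)
k(R, o) = -9 + 2*R*o (k(R, o) = -9 + (2*o)*R = -9 + 2*R*o)
z(L) = 15*√L/2
-313*z(k(4, 3)) = -4695*√(-9 + 2*4*3)/2 = -4695*√(-9 + 24)/2 = -4695*√15/2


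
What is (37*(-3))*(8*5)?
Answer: -4440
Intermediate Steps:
(37*(-3))*(8*5) = -111*40 = -4440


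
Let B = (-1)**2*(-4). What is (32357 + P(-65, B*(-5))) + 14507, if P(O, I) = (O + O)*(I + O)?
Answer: 52714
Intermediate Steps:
B = -4 (B = 1*(-4) = -4)
P(O, I) = 2*O*(I + O) (P(O, I) = (2*O)*(I + O) = 2*O*(I + O))
(32357 + P(-65, B*(-5))) + 14507 = (32357 + 2*(-65)*(-4*(-5) - 65)) + 14507 = (32357 + 2*(-65)*(20 - 65)) + 14507 = (32357 + 2*(-65)*(-45)) + 14507 = (32357 + 5850) + 14507 = 38207 + 14507 = 52714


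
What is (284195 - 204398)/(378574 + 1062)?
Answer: 79797/379636 ≈ 0.21019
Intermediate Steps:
(284195 - 204398)/(378574 + 1062) = 79797/379636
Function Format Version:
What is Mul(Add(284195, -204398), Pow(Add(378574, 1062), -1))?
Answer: Rational(79797, 379636) ≈ 0.21019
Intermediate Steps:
Mul(Add(284195, -204398), Pow(Add(378574, 1062), -1)) = Mul(79797, Pow(379636, -1)) = Mul(79797, Rational(1, 379636)) = Rational(79797, 379636)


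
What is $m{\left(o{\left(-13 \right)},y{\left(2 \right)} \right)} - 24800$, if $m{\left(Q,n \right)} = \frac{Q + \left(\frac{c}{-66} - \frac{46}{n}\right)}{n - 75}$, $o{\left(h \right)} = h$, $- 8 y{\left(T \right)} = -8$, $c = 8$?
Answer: $- \frac{60559649}{2442} \approx -24799.0$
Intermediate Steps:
$y{\left(T \right)} = 1$ ($y{\left(T \right)} = \left(- \frac{1}{8}\right) \left(-8\right) = 1$)
$m{\left(Q,n \right)} = \frac{- \frac{4}{33} + Q - \frac{46}{n}}{-75 + n}$ ($m{\left(Q,n \right)} = \frac{Q + \left(\frac{8}{-66} - \frac{46}{n}\right)}{n - 75} = \frac{Q + \left(8 \left(- \frac{1}{66}\right) - \frac{46}{n}\right)}{-75 + n} = \frac{Q - \left(\frac{4}{33} + \frac{46}{n}\right)}{-75 + n} = \frac{- \frac{4}{33} + Q - \frac{46}{n}}{-75 + n}$)
$m{\left(o{\left(-13 \right)},y{\left(2 \right)} \right)} - 24800 = \frac{-46 - \frac{4}{33} - 13}{1 \left(-75 + 1\right)} - 24800 = 1 \frac{1}{-74} \left(-46 - \frac{4}{33} - 13\right) - 24800 = 1 \left(- \frac{1}{74}\right) \left(- \frac{1951}{33}\right) - 24800 = \frac{1951}{2442} - 24800 = - \frac{60559649}{2442}$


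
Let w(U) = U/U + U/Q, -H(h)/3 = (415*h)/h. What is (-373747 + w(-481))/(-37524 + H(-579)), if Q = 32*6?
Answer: 71759713/7443648 ≈ 9.6404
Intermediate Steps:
Q = 192
H(h) = -1245 (H(h) = -3*415*h/h = -3*415 = -1245)
w(U) = 1 + U/192 (w(U) = U/U + U/192 = 1 + U*(1/192) = 1 + U/192)
(-373747 + w(-481))/(-37524 + H(-579)) = (-373747 + (1 + (1/192)*(-481)))/(-37524 - 1245) = (-373747 + (1 - 481/192))/(-38769) = (-373747 - 289/192)*(-1/38769) = -71759713/192*(-1/38769) = 71759713/7443648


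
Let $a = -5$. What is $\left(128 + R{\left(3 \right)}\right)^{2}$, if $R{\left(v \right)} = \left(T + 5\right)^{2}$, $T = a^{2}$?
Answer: $1056784$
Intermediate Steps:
$T = 25$ ($T = \left(-5\right)^{2} = 25$)
$R{\left(v \right)} = 900$ ($R{\left(v \right)} = \left(25 + 5\right)^{2} = 30^{2} = 900$)
$\left(128 + R{\left(3 \right)}\right)^{2} = \left(128 + 900\right)^{2} = 1028^{2} = 1056784$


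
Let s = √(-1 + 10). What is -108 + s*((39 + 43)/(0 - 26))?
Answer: -1527/13 ≈ -117.46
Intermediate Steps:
s = 3 (s = √9 = 3)
-108 + s*((39 + 43)/(0 - 26)) = -108 + 3*((39 + 43)/(0 - 26)) = -108 + 3*(82/(-26)) = -108 + 3*(82*(-1/26)) = -108 + 3*(-41/13) = -108 - 123/13 = -1527/13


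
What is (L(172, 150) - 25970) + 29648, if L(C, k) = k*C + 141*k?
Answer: 50628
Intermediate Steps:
L(C, k) = 141*k + C*k (L(C, k) = C*k + 141*k = 141*k + C*k)
(L(172, 150) - 25970) + 29648 = (150*(141 + 172) - 25970) + 29648 = (150*313 - 25970) + 29648 = (46950 - 25970) + 29648 = 20980 + 29648 = 50628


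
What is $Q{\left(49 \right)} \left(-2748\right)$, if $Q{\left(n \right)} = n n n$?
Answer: $-323299452$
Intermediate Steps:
$Q{\left(n \right)} = n^{3}$ ($Q{\left(n \right)} = n n^{2} = n^{3}$)
$Q{\left(49 \right)} \left(-2748\right) = 49^{3} \left(-2748\right) = 117649 \left(-2748\right) = -323299452$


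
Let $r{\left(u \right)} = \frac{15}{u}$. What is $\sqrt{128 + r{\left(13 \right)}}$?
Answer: $\frac{\sqrt{21827}}{13} \approx 11.365$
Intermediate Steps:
$\sqrt{128 + r{\left(13 \right)}} = \sqrt{128 + \frac{15}{13}} = \sqrt{\frac{1679}{13}} = \frac{\sqrt{21827}}{13}$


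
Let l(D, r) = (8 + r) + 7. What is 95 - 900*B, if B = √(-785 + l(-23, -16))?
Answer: 95 - 900*I*√786 ≈ 95.0 - 25232.0*I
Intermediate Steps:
l(D, r) = 15 + r
B = I*√786 (B = √(-785 + (15 - 16)) = √(-785 - 1) = √(-786) = I*√786 ≈ 28.036*I)
95 - 900*B = 95 - 900*I*√786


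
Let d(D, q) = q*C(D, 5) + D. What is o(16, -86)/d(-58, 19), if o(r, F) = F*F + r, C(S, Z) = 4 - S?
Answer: 1853/280 ≈ 6.6179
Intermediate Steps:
d(D, q) = D + q*(4 - D) (d(D, q) = q*(4 - D) + D = D + q*(4 - D))
o(r, F) = r + F² (o(r, F) = F² + r = r + F²)
o(16, -86)/d(-58, 19) = (16 + (-86)²)/(-58 - 1*19*(-4 - 58)) = (16 + 7396)/(-58 - 1*19*(-62)) = 7412/(-58 + 1178) = 7412/1120 = 7412*(1/1120) = 1853/280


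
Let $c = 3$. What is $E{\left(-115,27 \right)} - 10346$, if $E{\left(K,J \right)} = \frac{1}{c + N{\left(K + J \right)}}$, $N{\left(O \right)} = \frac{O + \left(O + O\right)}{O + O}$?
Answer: $- \frac{93112}{9} \approx -10346.0$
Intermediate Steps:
$N{\left(O \right)} = \frac{3}{2}$ ($N{\left(O \right)} = \frac{O + 2 O}{2 O} = 3 O \frac{1}{2 O} = \frac{3}{2}$)
$E{\left(K,J \right)} = \frac{2}{9}$ ($E{\left(K,J \right)} = \frac{1}{3 + \frac{3}{2}} = \frac{1}{\frac{9}{2}} = \frac{2}{9}$)
$E{\left(-115,27 \right)} - 10346 = \frac{2}{9} - 10346 = - \frac{93112}{9}$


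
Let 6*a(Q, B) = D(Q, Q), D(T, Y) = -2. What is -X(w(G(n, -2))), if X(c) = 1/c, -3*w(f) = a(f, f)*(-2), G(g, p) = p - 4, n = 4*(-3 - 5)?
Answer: 9/2 ≈ 4.5000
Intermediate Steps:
n = -32 (n = 4*(-8) = -32)
a(Q, B) = -⅓ (a(Q, B) = (⅙)*(-2) = -⅓)
G(g, p) = -4 + p
w(f) = -2/9 (w(f) = -(-1)*(-2)/9 = -⅓*⅔ = -2/9)
-X(w(G(n, -2))) = -1/(-2/9) = -1*(-9/2) = 9/2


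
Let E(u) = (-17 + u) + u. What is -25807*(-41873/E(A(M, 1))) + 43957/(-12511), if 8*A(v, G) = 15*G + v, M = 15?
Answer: -27039187173425/237709 ≈ -1.1375e+8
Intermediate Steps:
A(v, G) = v/8 + 15*G/8 (A(v, G) = (15*G + v)/8 = (v + 15*G)/8 = v/8 + 15*G/8)
E(u) = -17 + 2*u
-25807*(-41873/E(A(M, 1))) + 43957/(-12511) = -25807*(-41873/(-17 + 2*((1/8)*15 + (15/8)*1))) + 43957/(-12511) = -25807*(-41873/(-17 + 2*(15/8 + 15/8))) + 43957*(-1/12511) = -25807*(-41873/(-17 + 2*(15/4))) - 43957/12511 = -25807*(-41873/(-17 + 15/2)) - 43957/12511 = -25807/((-19/2*(-1/41873))) - 43957/12511 = -25807/19/83746 - 43957/12511 = -25807*83746/19 - 43957/12511 = -2161233022/19 - 43957/12511 = -27039187173425/237709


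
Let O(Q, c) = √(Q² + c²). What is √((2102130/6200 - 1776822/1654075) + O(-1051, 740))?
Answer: √(142181635033263351 + 420681840880900*√1652201)/20510530 ≈ 40.291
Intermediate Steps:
√((2102130/6200 - 1776822/1654075) + O(-1051, 740)) = √((2102130/6200 - 1776822/1654075) + √((-1051)² + 740²)) = √((2102130*(1/6200) - 1776822*1/1654075) + √(1104601 + 547600)) = √((210213/620 - 1776822/1654075) + √1652201) = √(69321287667/205105300 + √1652201)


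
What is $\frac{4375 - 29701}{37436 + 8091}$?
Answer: $- \frac{25326}{45527} \approx -0.55628$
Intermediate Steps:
$\frac{4375 - 29701}{37436 + 8091} = - \frac{25326}{45527}$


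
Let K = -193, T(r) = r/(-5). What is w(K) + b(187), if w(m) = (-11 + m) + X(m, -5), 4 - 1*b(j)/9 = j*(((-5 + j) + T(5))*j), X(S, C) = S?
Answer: -56964862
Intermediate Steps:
T(r) = -r/5 (T(r) = r*(-1/5) = -r/5)
b(j) = 36 - 9*j**2*(-6 + j) (b(j) = 36 - 9*j*((-5 + j) - 1/5*5)*j = 36 - 9*j*((-5 + j) - 1)*j = 36 - 9*j*(-6 + j)*j = 36 - 9*j*j*(-6 + j) = 36 - 9*j**2*(-6 + j))
w(m) = -11 + 2*m (w(m) = (-11 + m) + m = -11 + 2*m)
w(K) + b(187) = (-11 + 2*(-193)) + (36 - 9*187**3 + 54*187**2) = (-11 - 386) + (36 - 9*6539203 + 54*34969) = -397 + (36 - 58852827 + 1888326) = -397 - 56964465 = -56964862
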